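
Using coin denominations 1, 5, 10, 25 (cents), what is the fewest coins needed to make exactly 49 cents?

7

49 = 1×25 + 2×10 + 4×1
Total coins = 1 + 2 + 4 = 7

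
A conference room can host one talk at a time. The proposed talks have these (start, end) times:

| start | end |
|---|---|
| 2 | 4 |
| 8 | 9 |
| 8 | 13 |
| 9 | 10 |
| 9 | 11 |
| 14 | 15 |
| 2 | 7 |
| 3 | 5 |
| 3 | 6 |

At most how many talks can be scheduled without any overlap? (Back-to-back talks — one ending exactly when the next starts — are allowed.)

Sort by end time and greedily take each interval whose start is ≥ the last chosen end.
Sorted by end: (2,4)  (3,5)  (3,6)  (2,7)  (8,9)  (9,10)  (9,11)  (8,13)  (14,15)
take (2,4); skip (2,7); take (8,9); take (9,10); skip (9,11); skip (8,13); take (14,15).
Selected 4 talks.

4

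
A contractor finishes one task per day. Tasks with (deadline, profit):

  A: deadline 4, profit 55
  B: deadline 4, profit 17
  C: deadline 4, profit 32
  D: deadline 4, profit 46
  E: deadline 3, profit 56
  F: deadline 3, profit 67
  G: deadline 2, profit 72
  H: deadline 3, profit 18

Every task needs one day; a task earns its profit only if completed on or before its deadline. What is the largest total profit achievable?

250

Take jobs in profit order; each goes to the latest open slot no later than its deadline.
By profit: G(d2,72), F(d3,67), E(d3,56), A(d4,55), D(d4,46), C(d4,32), H(d3,18), B(d4,17)
G→slot 2; F→slot 3; E→slot 1; A→slot 4; D skipped; C skipped; H skipped; B skipped.
Profit = 56 + 72 + 67 + 55 = 250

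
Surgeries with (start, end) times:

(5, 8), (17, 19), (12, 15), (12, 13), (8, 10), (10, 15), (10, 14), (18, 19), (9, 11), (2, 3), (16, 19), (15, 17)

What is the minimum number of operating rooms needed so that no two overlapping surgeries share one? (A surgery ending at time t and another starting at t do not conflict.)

4

Count concurrent intervals with a sweep; the peak is the room count.
Events (time:±→running): 2:+→1 3:-→0 5:+→1 8:-→0 8:+→1 9:+→2 10:-→1 10:+→2 10:+→3 11:-→2 12:+→3 12:+→4 … peak 4.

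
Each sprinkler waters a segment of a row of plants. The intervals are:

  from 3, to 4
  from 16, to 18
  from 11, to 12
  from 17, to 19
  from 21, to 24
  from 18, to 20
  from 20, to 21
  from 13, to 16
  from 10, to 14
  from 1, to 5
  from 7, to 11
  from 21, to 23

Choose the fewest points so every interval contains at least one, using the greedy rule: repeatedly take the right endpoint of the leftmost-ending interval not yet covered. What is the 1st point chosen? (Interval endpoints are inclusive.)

4

Sorted: [3,4] [1,5] [7,11] [11,12] [10,14] [13,16] [16,18] [17,19] [18,20] [20,21] [21,23] [21,24]
{[3,4],[1,5]} hit by 4; {[7,11],[11,12],[10,14]} hit by 11; {[13,16],[16,18]} hit by 16; {[17,19],[18,20]} hit by 19; {[20,21],[21,23],[21,24]} hit by 21.
Points: 4, 11, 16, 19, 21 (5 total).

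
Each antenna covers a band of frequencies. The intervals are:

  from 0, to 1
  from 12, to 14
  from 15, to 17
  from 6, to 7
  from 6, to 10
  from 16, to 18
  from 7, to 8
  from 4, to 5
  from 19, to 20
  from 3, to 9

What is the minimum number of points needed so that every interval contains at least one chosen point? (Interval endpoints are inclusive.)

6

By right end: [0,1]  [4,5]  [6,7]  [7,8]  [3,9]  [6,10]  [12,14]  [15,17]  [16,18]  [19,20]
[0,1] uncovered → point at 1; [4,5] uncovered → point at 5; [6,7] uncovered → point at 7; [12,14] uncovered → point at 14; [15,17] uncovered → point at 17; [19,20] uncovered → point at 20.
Points: 1, 5, 7, 14, 17, 20 (6 total).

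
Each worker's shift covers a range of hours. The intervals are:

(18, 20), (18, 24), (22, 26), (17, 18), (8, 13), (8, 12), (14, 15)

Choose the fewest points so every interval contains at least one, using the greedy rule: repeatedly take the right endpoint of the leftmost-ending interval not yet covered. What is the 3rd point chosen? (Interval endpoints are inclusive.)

18

Sorted: [8,12] [8,13] [14,15] [17,18] [18,20] [18,24] [22,26]
{[8,12],[8,13]} hit by 12; {[14,15]} hit by 15; {[17,18],[18,20],[18,24]} hit by 18; {[22,26]} hit by 26.
Points: 12, 15, 18, 26 (4 total).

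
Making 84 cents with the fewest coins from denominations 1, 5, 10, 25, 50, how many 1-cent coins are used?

Greedy: take as many of the largest coin as possible, then repeat with the remainder.
84 − 1×50→34 − 1×25→9 − 1×5→4 − 4×1→0
Count of 1: 4

4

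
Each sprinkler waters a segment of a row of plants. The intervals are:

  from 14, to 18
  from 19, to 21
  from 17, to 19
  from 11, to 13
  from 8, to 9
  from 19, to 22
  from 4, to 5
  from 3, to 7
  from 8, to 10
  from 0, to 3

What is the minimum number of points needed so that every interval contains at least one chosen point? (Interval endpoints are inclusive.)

6

By right end: [0,3]  [4,5]  [3,7]  [8,9]  [8,10]  [11,13]  [14,18]  [17,19]  [19,21]  [19,22]
[0,3] uncovered → point at 3; [4,5] uncovered → point at 5; [8,9] uncovered → point at 9; [11,13] uncovered → point at 13; [14,18] uncovered → point at 18; [19,21] uncovered → point at 21.
Points: 3, 5, 9, 13, 18, 21 (6 total).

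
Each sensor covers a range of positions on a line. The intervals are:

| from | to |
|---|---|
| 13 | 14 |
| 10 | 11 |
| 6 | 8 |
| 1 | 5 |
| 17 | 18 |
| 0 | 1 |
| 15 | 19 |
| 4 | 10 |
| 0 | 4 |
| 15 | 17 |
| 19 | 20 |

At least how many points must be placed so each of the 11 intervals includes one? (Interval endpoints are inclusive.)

6

Sort by right endpoint; whenever an interval is uncovered, place a point at its right end.
Sorted: [0,1] [0,4] [1,5] [6,8] [4,10] [10,11] [13,14] [15,17] [17,18] [15,19] [19,20]
{[0,1],[0,4],[1,5]} hit by 1; {[6,8],[4,10]} hit by 8; {[10,11]} hit by 11; {[13,14]} hit by 14; {[15,17],[17,18],[15,19]} hit by 17; {[19,20]} hit by 20.
Points: 1, 8, 11, 14, 17, 20 (6 total).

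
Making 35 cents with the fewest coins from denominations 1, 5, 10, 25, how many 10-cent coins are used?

1

Greedy: take as many of the largest coin as possible, then repeat with the remainder.
35 − 1×25→10 − 1×10→0
Count of 10: 1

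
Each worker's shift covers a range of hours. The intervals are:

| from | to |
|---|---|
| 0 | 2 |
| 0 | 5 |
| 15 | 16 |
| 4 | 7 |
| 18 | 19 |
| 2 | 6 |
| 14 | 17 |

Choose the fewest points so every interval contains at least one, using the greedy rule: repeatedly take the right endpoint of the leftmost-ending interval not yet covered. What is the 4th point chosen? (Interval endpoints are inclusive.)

19

Sort by right endpoint; whenever an interval is uncovered, place a point at its right end.
By right end: [0,2]  [0,5]  [2,6]  [4,7]  [15,16]  [14,17]  [18,19]
[0,2] uncovered → point at 2; [4,7] uncovered → point at 7; [15,16] uncovered → point at 16; [18,19] uncovered → point at 19.
Points: 2, 7, 16, 19 (4 total).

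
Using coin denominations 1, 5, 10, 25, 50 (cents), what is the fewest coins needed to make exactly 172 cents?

Use the largest denomination that fits, subtract, and repeat.
172 = 3×50 + 2×10 + 2×1
Total coins = 3 + 2 + 2 = 7

7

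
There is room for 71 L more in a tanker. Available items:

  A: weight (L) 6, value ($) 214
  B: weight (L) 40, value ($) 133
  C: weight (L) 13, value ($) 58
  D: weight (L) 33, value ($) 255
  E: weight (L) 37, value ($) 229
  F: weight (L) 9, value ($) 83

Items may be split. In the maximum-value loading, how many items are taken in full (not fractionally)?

3

Sort by value per unit weight and fill in that order.
Ratios (sorted): A 35.67, F 9.22, D 7.73, E 6.19, C 4.46, B 3.33
take A (6 @ 214); take F (9 @ 83); take D (33 @ 255); take 23/37 of E → 142.35. Capacity used 71/71.
3 item(s) taken whole; one partial (take 23/37 of E).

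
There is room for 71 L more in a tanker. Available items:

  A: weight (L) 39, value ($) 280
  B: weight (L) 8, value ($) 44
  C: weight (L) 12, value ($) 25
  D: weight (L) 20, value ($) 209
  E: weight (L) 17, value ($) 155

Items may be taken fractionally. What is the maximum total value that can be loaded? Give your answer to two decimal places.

Greedy by value/weight ratio, highest first.
Ratios (sorted): D 10.45, E 9.12, A 7.18, B 5.50, C 2.08
take D (20 @ 209); take E (17 @ 155); take 34/39 of A → 244.10. Capacity used 71/71.
Total value = 608.10

608.10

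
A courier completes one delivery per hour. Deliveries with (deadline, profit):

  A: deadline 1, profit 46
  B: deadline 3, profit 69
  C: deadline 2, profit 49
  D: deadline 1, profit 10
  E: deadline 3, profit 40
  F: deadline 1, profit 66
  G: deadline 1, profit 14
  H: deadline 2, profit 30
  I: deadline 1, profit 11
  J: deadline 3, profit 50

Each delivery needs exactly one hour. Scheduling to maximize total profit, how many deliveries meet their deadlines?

3

Sort by profit descending; place each in the latest free slot ≤ its deadline.
Profit order: B=69 F=66 J=50 C=49 A=46 E=40 H=30 G=14 I=11 D=10
Assign: B→slot 3, F→slot 1, J→slot 2, C skipped, A skipped, E skipped, H skipped, G skipped, I skipped, D skipped.
Slots: [1:F] [2:J] [3:B]
3 of 10 scheduled.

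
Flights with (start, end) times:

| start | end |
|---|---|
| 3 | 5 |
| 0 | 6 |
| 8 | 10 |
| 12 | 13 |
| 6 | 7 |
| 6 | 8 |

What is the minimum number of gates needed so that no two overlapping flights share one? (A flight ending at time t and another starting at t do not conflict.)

Count concurrent intervals with a sweep; the peak is the room count.
starts: [0, 3, 6, 6, 8, 12]
ends:   [5, 6, 7, 8, 10, 13]
s0→1 s3→2  — peak 2.

2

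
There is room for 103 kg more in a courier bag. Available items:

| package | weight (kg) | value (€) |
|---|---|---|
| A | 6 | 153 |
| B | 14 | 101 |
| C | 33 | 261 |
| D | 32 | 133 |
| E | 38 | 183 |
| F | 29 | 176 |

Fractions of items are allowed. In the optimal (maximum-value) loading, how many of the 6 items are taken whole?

4

Greedy by value/weight ratio, highest first.
Ratios (sorted): A 25.50, C 7.91, B 7.21, F 6.07, E 4.82, D 4.16
take A (6 @ 153); take C (33 @ 261); take B (14 @ 101); take F (29 @ 176); take 21/38 of E → 101.13. Capacity used 103/103.
4 item(s) taken whole; one partial (take 21/38 of E).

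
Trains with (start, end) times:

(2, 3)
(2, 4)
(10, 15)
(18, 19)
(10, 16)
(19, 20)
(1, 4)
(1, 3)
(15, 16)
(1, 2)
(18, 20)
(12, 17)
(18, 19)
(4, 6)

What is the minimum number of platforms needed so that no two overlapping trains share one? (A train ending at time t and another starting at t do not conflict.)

4

The answer is the maximum number of intervals overlapping at any instant.
starts: [1, 1, 1, 2, 2, 4, 10, 10, 12, 15, 18, 18, 18, 19]
ends:   [2, 3, 3, 4, 4, 6, 15, 16, 16, 17, 19, 19, 20, 20]
s1→1 s1→2 s1→3 e2→2 s2→3 s2→4  — peak 4.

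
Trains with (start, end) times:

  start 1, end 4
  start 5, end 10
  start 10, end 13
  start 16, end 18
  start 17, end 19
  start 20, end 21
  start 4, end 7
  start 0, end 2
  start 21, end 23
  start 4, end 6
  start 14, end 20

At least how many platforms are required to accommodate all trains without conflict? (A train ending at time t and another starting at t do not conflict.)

3

The answer is the maximum number of intervals overlapping at any instant.
Events (time:±→running): 0:+→1 1:+→2 2:-→1 4:-→0 4:+→1 4:+→2 5:+→3 … peak 3.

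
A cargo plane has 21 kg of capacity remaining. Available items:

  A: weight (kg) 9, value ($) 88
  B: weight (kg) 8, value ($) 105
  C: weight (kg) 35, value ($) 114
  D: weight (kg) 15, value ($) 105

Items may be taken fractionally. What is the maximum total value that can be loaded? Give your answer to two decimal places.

221.00

Greedy by value/weight ratio, highest first.
Order: B (105/8=13.12) > A (88/9=9.78) > D (105/15=7.00) > C (114/35=3.26)
Fill: take B (8 @ 105) → take A (9 @ 88) → take 4/15 of D → 28.00; 21/21 used.
Total value = 221.00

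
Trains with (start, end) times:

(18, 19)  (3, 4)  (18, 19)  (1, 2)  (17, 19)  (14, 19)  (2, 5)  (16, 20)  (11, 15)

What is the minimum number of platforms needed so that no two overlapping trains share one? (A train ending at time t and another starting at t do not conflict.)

5

Count concurrent intervals with a sweep; the peak is the room count.
starts: [1, 2, 3, 11, 14, 16, 17, 18, 18]
ends:   [2, 4, 5, 15, 19, 19, 19, 19, 20]
s1→1 e2→0 s2→1 s3→2 e4→1 e5→0 s11→1 s14→2 e15→1 s16→2 s17→3 s18→4 s18→5  — peak 5.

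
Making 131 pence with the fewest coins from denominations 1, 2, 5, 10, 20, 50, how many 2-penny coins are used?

0

131 − 2×50→31 − 1×20→11 − 1×10→1 − 1×1→0
Count of 2: 0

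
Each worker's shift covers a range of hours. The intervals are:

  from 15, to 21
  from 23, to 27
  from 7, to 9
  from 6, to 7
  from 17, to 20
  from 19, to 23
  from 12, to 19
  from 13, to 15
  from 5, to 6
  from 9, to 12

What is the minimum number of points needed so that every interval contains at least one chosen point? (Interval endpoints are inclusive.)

5

Process intervals by earliest right end; each time one isn't hit yet, stab at its right endpoint.
Sorted: [5,6] [6,7] [7,9] [9,12] [13,15] [12,19] [17,20] [15,21] [19,23] [23,27]
{[5,6],[6,7]} hit by 6; {[7,9],[9,12]} hit by 9; {[13,15],[12,19]} hit by 15; {[17,20],[15,21],[19,23]} hit by 20; {[23,27]} hit by 27.
Points: 6, 9, 15, 20, 27 (5 total).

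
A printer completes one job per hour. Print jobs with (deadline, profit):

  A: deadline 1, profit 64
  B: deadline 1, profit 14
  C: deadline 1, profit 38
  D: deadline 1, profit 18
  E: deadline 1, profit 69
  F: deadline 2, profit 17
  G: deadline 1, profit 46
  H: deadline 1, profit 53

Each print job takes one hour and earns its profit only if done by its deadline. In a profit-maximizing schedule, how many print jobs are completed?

2

Sort by profit descending; place each in the latest free slot ≤ its deadline.
By profit: E(d1,69), A(d1,64), H(d1,53), G(d1,46), C(d1,38), D(d1,18), F(d2,17), B(d1,14)
E→slot 1; A skipped; H skipped; G skipped; C skipped; D skipped; F→slot 2; B skipped.
2 of 8 scheduled.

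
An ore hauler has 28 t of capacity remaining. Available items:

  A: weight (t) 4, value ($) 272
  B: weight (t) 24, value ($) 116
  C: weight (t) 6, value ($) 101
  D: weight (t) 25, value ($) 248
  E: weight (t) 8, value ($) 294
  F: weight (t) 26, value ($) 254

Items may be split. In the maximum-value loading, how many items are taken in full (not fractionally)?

3

Greedy by value/weight ratio, highest first.
Ratios (sorted): A 68.00, E 36.75, C 16.83, D 9.92, F 9.77, B 4.83
take A (4 @ 272); take E (8 @ 294); take C (6 @ 101); take 10/25 of D → 99.20. Capacity used 28/28.
3 item(s) taken whole; one partial (take 10/25 of D).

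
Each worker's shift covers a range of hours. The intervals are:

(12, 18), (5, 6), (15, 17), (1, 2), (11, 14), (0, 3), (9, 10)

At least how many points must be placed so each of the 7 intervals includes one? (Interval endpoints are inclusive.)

5

Sorted: [1,2] [0,3] [5,6] [9,10] [11,14] [15,17] [12,18]
{[1,2],[0,3]} hit by 2; {[5,6]} hit by 6; {[9,10]} hit by 10; {[11,14]} hit by 14; {[15,17],[12,18]} hit by 17.
Points: 2, 6, 10, 14, 17 (5 total).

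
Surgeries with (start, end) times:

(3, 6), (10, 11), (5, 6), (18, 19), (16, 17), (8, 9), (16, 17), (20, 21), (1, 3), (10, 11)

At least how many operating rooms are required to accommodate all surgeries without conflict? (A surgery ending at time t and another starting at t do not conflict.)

Events (time:±→running): 1:+→1 3:-→0 3:+→1 5:+→2 … peak 2.

2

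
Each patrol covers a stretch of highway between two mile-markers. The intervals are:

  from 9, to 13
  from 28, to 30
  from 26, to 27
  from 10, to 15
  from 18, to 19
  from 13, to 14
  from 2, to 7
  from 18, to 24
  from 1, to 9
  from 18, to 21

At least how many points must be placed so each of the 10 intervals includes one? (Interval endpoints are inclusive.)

By right end: [2,7]  [1,9]  [9,13]  [13,14]  [10,15]  [18,19]  [18,21]  [18,24]  [26,27]  [28,30]
[2,7] uncovered → point at 7; [9,13] uncovered → point at 13; [18,19] uncovered → point at 19; [26,27] uncovered → point at 27; [28,30] uncovered → point at 30.
Points: 7, 13, 19, 27, 30 (5 total).

5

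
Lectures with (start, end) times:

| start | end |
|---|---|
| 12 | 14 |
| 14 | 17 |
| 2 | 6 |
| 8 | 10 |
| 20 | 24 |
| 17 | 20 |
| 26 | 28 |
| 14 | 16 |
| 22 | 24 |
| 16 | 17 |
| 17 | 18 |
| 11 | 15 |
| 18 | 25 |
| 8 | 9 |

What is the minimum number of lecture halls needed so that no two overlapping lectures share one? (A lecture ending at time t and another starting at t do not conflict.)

3

Events (time:±→running): 2:+→1 6:-→0 8:+→1 8:+→2 9:-→1 10:-→0 11:+→1 12:+→2 14:-→1 14:+→2 14:+→3 … peak 3.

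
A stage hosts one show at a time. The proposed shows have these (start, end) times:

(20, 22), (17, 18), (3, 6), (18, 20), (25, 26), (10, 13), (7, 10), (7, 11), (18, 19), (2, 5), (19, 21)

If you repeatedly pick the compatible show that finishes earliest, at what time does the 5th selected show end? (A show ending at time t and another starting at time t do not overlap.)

19

By end time: (2,5), (3,6), (7,10), (7,11), (10,13), (17,18), (18,19), (18,20), (19,21), (20,22), (25,26).
Pick (2,5); next start ≥ 5 → (7,10); next start ≥ 10 → (10,13); next start ≥ 13 → (17,18); next start ≥ 18 → (18,19); next start ≥ 19 → (19,21); next start ≥ 21 → (25,26).
Selected: (2,5) (7,10) (10,13) (17,18) (18,19) (19,21) (25,26)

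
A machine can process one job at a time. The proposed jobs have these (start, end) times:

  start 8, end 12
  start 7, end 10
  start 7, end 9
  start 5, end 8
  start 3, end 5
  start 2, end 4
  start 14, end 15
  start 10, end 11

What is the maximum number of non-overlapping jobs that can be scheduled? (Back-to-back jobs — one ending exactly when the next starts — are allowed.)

4

Greedy by earliest finish: after sorting by end time, pick each interval compatible with the last pick.
Sorted by end: (2,4)  (3,5)  (5,8)  (7,9)  (7,10)  (10,11)  (8,12)  (14,15)
take (2,4); skip (3,5); take (5,8); skip (7,10); take (10,11); take (14,15).
Selected 4 jobs.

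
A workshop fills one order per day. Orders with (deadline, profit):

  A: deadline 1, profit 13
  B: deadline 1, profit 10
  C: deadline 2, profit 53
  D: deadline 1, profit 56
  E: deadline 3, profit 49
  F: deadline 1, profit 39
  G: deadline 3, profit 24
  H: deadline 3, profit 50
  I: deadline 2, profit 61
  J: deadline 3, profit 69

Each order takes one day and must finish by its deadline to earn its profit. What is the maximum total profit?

186

Profit order: J=69 I=61 D=56 C=53 H=50 E=49 F=39 G=24 A=13 B=10
Assign: J→slot 3, I→slot 2, D→slot 1, C skipped, H skipped, E skipped, F skipped, G skipped, A skipped, B skipped.
Slots: [1:D] [2:I] [3:J]
Profit = 56 + 61 + 69 = 186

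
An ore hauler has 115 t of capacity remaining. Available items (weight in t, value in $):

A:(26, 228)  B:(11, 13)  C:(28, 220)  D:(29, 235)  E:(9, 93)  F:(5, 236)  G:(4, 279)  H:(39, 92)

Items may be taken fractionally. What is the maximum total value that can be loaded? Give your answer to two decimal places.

1324.03

Order: G (279/4=69.75) > F (236/5=47.20) > E (93/9=10.33) > A (228/26=8.77) > D (235/29=8.10) > C (220/28=7.86) > H (92/39=2.36) > B (13/11=1.18)
Fill: take G (4 @ 279) → take F (5 @ 236) → take E (9 @ 93) → take A (26 @ 228) → take D (29 @ 235) → take C (28 @ 220) → take 14/39 of H → 33.03; 115/115 used.
Total value = 1324.03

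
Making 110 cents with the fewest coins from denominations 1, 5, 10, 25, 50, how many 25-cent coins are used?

Greedy: take as many of the largest coin as possible, then repeat with the remainder.
110 − 2×50→10 − 1×10→0
Count of 25: 0

0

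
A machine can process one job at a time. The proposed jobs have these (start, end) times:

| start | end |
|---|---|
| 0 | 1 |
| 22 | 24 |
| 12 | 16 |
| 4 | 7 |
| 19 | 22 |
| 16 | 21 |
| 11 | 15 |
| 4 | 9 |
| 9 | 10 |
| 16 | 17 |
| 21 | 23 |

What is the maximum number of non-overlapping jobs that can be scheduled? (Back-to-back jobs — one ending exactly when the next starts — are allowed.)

Order by finish time; keep every interval that doesn't clash with the previous kept one.
By end time: (0,1), (4,7), (4,9), (9,10), (11,15), (12,16), (16,17), (16,21), (19,22), (21,23), (22,24).
Pick (0,1); next start ≥ 1 → (4,7); next start ≥ 7 → (9,10); next start ≥ 10 → (11,15); next start ≥ 15 → (16,17); next start ≥ 17 → (19,22); next start ≥ 22 → (22,24).
Selected 7 jobs.

7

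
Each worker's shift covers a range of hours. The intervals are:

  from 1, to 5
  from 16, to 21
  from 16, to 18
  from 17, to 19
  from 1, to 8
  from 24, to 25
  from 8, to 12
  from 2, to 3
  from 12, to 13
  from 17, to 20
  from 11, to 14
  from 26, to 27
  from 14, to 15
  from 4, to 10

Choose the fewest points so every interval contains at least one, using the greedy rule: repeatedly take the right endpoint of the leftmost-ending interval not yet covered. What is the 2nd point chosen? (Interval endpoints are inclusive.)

10

By right end: [2,3]  [1,5]  [1,8]  [4,10]  [8,12]  [12,13]  [11,14]  [14,15]  [16,18]  [17,19]  [17,20]  [16,21]  [24,25]  [26,27]
[2,3] uncovered → point at 3; [4,10] uncovered → point at 10; [12,13] uncovered → point at 13; [14,15] uncovered → point at 15; [16,18] uncovered → point at 18; [24,25] uncovered → point at 25; [26,27] uncovered → point at 27.
Points: 3, 10, 13, 15, 18, 25, 27 (7 total).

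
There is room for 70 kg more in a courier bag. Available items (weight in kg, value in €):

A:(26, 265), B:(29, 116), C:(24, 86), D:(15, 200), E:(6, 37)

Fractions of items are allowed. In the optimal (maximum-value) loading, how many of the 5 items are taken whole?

Greedy by value/weight ratio, highest first.
Order: D (200/15=13.33) > A (265/26=10.19) > E (37/6=6.17) > B (116/29=4.00) > C (86/24=3.58)
Fill: take D (15 @ 200) → take A (26 @ 265) → take E (6 @ 37) → take 23/29 of B → 92.00; 70/70 used.
3 item(s) taken whole; one partial (take 23/29 of B).

3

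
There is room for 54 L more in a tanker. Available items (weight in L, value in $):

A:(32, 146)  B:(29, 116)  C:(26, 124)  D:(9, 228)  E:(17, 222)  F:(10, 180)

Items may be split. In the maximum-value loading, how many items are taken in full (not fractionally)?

Greedy by value/weight ratio, highest first.
Ratios (sorted): D 25.33, F 18.00, E 13.06, C 4.77, A 4.56, B 4.00
take D (9 @ 228); take F (10 @ 180); take E (17 @ 222); take 18/26 of C → 85.85. Capacity used 54/54.
3 item(s) taken whole; one partial (take 18/26 of C).

3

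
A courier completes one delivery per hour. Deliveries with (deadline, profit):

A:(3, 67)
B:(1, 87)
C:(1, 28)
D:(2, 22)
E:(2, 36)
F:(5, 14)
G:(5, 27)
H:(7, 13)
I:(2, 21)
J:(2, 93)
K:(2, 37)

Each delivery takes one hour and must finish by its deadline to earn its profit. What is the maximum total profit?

301

By profit: J(d2,93), B(d1,87), A(d3,67), K(d2,37), E(d2,36), C(d1,28), G(d5,27), D(d2,22), I(d2,21), F(d5,14), H(d7,13)
J→slot 2; B→slot 1; A→slot 3; K skipped; E skipped; C skipped; G→slot 5; D skipped; I skipped; F→slot 4; H→slot 7.
Profit = 87 + 93 + 67 + 14 + 27 + 13 = 301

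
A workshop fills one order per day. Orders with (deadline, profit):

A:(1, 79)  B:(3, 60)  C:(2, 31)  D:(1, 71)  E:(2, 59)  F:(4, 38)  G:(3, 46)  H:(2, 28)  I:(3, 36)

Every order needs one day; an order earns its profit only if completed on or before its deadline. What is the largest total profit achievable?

236

By profit: A(d1,79), D(d1,71), B(d3,60), E(d2,59), G(d3,46), F(d4,38), I(d3,36), C(d2,31), H(d2,28)
A→slot 1; D skipped; B→slot 3; E→slot 2; G skipped; F→slot 4; I skipped; C skipped; H skipped.
Profit = 79 + 59 + 60 + 38 = 236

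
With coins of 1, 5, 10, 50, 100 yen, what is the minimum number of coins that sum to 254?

7

254 − 2×100→54 − 1×50→4 − 4×1→0
Total coins = 2 + 1 + 4 = 7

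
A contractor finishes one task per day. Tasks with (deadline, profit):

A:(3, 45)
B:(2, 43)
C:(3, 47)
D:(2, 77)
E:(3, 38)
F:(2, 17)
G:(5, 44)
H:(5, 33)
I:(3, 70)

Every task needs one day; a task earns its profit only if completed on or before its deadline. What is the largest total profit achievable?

271

Take jobs in profit order; each goes to the latest open slot no later than its deadline.
By profit: D(d2,77), I(d3,70), C(d3,47), A(d3,45), G(d5,44), B(d2,43), E(d3,38), H(d5,33), F(d2,17)
D→slot 2; I→slot 3; C→slot 1; A skipped; G→slot 5; B skipped; E skipped; H→slot 4; F skipped.
Profit = 47 + 77 + 70 + 33 + 44 = 271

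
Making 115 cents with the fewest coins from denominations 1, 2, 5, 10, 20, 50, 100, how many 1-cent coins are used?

0

115 − 1×100→15 − 1×10→5 − 1×5→0
Count of 1: 0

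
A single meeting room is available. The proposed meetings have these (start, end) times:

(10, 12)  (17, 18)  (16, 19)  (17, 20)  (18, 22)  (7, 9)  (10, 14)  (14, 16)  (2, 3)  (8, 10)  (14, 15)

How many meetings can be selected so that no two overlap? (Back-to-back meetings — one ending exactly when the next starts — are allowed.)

6

Greedy by earliest finish: after sorting by end time, pick each interval compatible with the last pick.
Sorted by end: (2,3)  (7,9)  (8,10)  (10,12)  (10,14)  (14,15)  (14,16)  (17,18)  (16,19)  (17,20)  (18,22)
take (2,3); take (7,9); take (10,12); skip (10,14); take (14,15); take (17,18); take (18,22).
Selected 6 meetings.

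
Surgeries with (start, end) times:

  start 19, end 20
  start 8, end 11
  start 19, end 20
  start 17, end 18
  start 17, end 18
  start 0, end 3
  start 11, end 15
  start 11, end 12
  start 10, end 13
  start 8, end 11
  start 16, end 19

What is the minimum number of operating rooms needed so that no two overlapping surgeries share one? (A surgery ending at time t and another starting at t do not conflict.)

3

Count concurrent intervals with a sweep; the peak is the room count.
starts: [0, 8, 8, 10, 11, 11, 16, 17, 17, 19, 19]
ends:   [3, 11, 11, 12, 13, 15, 18, 18, 19, 20, 20]
s0→1 e3→0 s8→1 s8→2 s10→3  — peak 3.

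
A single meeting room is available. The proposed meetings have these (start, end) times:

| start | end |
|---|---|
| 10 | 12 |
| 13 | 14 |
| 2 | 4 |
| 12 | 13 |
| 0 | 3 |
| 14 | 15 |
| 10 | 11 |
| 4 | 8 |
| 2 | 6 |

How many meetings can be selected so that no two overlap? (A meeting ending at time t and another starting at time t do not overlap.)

6

Sort by end time and greedily take each interval whose start is ≥ the last chosen end.
By end time: (0,3), (2,4), (2,6), (4,8), (10,11), (10,12), (12,13), (13,14), (14,15).
Pick (0,3); next start ≥ 3 → (4,8); next start ≥ 8 → (10,11); next start ≥ 11 → (12,13); next start ≥ 13 → (13,14); next start ≥ 14 → (14,15).
Selected 6 meetings.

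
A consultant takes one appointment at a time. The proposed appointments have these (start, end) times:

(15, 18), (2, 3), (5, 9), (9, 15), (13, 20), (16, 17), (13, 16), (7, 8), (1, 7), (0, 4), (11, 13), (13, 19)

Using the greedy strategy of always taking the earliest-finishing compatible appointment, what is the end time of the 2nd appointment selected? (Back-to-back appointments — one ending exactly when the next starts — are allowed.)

8

Order by finish time; keep every interval that doesn't clash with the previous kept one.
Sorted by end: (2,3)  (0,4)  (1,7)  (7,8)  (5,9)  (11,13)  (9,15)  (13,16)  (16,17)  (15,18)  (13,19)  (13,20)
take (2,3); skip (0,4); take (7,8); take (11,13); take (13,16); take (16,17); skip (15,18); skip (13,20).
Selected: (2,3) (7,8) (11,13) (13,16) (16,17)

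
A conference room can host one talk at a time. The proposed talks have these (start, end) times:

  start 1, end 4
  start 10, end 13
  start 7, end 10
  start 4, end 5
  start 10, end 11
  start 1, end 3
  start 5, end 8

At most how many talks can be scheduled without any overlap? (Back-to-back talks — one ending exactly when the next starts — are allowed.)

Sort by end time and greedily take each interval whose start is ≥ the last chosen end.
Sorted by end: (1,3)  (1,4)  (4,5)  (5,8)  (7,10)  (10,11)  (10,13)
take (1,3); skip (1,4); take (4,5); take (5,8); take (10,11).
Selected 4 talks.

4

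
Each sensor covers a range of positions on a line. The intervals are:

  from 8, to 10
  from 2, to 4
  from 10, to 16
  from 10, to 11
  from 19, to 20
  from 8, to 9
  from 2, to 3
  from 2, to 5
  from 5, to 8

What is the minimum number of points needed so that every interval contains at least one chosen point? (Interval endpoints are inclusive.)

By right end: [2,3]  [2,4]  [2,5]  [5,8]  [8,9]  [8,10]  [10,11]  [10,16]  [19,20]
[2,3] uncovered → point at 3; [5,8] uncovered → point at 8; [10,11] uncovered → point at 11; [19,20] uncovered → point at 20.
Points: 3, 8, 11, 20 (4 total).

4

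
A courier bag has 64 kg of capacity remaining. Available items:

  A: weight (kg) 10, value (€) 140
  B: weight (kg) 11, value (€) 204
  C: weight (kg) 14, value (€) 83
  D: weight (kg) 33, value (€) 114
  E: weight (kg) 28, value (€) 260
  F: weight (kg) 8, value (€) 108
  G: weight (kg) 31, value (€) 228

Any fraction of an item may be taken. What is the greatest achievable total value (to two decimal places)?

763.48

Order: B (204/11=18.55) > A (140/10=14.00) > F (108/8=13.50) > E (260/28=9.29) > G (228/31=7.35) > C (83/14=5.93) > D (114/33=3.45)
Fill: take B (11 @ 204) → take A (10 @ 140) → take F (8 @ 108) → take E (28 @ 260) → take 7/31 of G → 51.48; 64/64 used.
Total value = 763.48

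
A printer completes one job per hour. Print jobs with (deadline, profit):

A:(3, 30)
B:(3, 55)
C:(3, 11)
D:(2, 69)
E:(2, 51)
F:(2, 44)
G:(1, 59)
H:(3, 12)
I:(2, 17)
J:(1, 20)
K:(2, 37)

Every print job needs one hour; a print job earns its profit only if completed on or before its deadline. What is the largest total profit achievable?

183

Profit order: D=69 G=59 B=55 E=51 F=44 K=37 A=30 J=20 I=17 H=12 C=11
Assign: D→slot 2, G→slot 1, B→slot 3, E skipped, F skipped, K skipped, A skipped, J skipped, I skipped, H skipped, C skipped.
Slots: [1:G] [2:D] [3:B]
Profit = 59 + 69 + 55 = 183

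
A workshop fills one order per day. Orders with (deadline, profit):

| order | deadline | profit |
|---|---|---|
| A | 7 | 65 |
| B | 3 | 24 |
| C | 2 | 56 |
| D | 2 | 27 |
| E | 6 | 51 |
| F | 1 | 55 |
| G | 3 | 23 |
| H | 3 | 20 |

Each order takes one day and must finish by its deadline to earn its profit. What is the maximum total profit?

Take jobs in profit order; each goes to the latest open slot no later than its deadline.
By profit: A(d7,65), C(d2,56), F(d1,55), E(d6,51), D(d2,27), B(d3,24), G(d3,23), H(d3,20)
A→slot 7; C→slot 2; F→slot 1; E→slot 6; D skipped; B→slot 3; G skipped; H skipped.
Profit = 55 + 56 + 24 + 51 + 65 = 251

251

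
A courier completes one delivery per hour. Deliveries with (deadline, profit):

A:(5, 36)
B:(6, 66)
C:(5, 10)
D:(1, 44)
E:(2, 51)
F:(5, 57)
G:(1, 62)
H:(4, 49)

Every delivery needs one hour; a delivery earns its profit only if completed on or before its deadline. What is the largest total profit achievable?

By profit: B(d6,66), G(d1,62), F(d5,57), E(d2,51), H(d4,49), D(d1,44), A(d5,36), C(d5,10)
B→slot 6; G→slot 1; F→slot 5; E→slot 2; H→slot 4; D skipped; A→slot 3; C skipped.
Profit = 62 + 51 + 36 + 49 + 57 + 66 = 321

321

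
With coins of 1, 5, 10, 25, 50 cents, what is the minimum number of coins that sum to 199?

10

Use the largest denomination that fits, subtract, and repeat.
199 = 3×50 + 1×25 + 2×10 + 4×1
Total coins = 3 + 1 + 2 + 4 = 10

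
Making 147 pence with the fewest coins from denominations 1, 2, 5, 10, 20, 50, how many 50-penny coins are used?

2

Use the largest denomination that fits, subtract, and repeat.
147 − 2×50→47 − 2×20→7 − 1×5→2 − 1×2→0
Count of 50: 2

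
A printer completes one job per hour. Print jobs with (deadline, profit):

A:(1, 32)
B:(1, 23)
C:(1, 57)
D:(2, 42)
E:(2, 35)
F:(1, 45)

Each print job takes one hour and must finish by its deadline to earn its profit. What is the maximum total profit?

Sort by profit descending; place each in the latest free slot ≤ its deadline.
By profit: C(d1,57), F(d1,45), D(d2,42), E(d2,35), A(d1,32), B(d1,23)
C→slot 1; F skipped; D→slot 2; E skipped; A skipped; B skipped.
Profit = 57 + 42 = 99

99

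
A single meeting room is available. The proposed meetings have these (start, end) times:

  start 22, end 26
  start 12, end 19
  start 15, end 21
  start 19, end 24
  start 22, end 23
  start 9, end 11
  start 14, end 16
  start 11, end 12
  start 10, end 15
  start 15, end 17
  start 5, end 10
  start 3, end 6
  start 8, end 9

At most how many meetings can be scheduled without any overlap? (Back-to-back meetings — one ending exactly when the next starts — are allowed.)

6

Sort by end time and greedily take each interval whose start is ≥ the last chosen end.
By end time: (3,6), (8,9), (5,10), (9,11), (11,12), (10,15), (14,16), (15,17), (12,19), (15,21), (22,23), (19,24), (22,26).
Pick (3,6); next start ≥ 6 → (8,9); next start ≥ 9 → (9,11); next start ≥ 11 → (11,12); next start ≥ 12 → (14,16); next start ≥ 16 → (22,23).
Selected 6 meetings.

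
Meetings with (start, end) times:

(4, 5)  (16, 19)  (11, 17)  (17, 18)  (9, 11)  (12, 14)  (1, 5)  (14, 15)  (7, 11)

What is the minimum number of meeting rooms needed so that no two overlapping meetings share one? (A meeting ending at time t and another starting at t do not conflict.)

2

Events (time:±→running): 1:+→1 4:+→2 … peak 2.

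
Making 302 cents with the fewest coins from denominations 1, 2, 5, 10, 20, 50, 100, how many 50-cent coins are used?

Use the largest denomination that fits, subtract, and repeat.
302 − 3×100→2 − 1×2→0
Count of 50: 0

0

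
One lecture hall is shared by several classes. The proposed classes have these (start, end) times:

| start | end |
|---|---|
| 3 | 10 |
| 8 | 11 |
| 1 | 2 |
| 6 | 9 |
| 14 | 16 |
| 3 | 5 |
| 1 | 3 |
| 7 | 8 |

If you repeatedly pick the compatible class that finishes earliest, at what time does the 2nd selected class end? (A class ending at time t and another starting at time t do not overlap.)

5

By end time: (1,2), (1,3), (3,5), (7,8), (6,9), (3,10), (8,11), (14,16).
Pick (1,2); next start ≥ 2 → (3,5); next start ≥ 5 → (7,8); next start ≥ 8 → (8,11); next start ≥ 11 → (14,16).
Selected: (1,2) (3,5) (7,8) (8,11) (14,16)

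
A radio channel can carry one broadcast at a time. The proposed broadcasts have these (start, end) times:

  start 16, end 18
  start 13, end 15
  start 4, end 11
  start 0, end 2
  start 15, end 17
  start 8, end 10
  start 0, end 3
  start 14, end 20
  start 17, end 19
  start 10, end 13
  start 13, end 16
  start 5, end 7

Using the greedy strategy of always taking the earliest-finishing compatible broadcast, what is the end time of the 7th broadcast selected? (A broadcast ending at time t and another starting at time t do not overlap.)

Greedy by earliest finish: after sorting by end time, pick each interval compatible with the last pick.
Sorted by end: (0,2)  (0,3)  (5,7)  (8,10)  (4,11)  (10,13)  (13,15)  (13,16)  (15,17)  (16,18)  (17,19)  (14,20)
take (0,2); take (5,7); take (8,10); take (10,13); take (13,15); take (15,17); take (17,19).
Selected: (0,2) (5,7) (8,10) (10,13) (13,15) (15,17) (17,19)

19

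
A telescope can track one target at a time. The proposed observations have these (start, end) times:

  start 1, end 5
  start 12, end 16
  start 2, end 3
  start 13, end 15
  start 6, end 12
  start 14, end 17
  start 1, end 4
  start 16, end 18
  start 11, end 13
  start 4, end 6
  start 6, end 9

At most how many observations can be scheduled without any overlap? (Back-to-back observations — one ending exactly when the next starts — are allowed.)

6

Greedy by earliest finish: after sorting by end time, pick each interval compatible with the last pick.
By end time: (2,3), (1,4), (1,5), (4,6), (6,9), (6,12), (11,13), (13,15), (12,16), (14,17), (16,18).
Pick (2,3); next start ≥ 3 → (4,6); next start ≥ 6 → (6,9); next start ≥ 9 → (11,13); next start ≥ 13 → (13,15); next start ≥ 15 → (16,18).
Selected 6 observations.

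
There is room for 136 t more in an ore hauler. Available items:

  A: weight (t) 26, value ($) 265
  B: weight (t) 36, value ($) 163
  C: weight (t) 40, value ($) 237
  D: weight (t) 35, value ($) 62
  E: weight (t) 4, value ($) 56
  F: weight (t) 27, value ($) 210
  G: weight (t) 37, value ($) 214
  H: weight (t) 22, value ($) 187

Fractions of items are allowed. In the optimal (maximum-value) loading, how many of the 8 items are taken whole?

5

Sort by value per unit weight and fill in that order.
Order: E (56/4=14.00) > A (265/26=10.19) > H (187/22=8.50) > F (210/27=7.78) > C (237/40=5.92) > G (214/37=5.78) > B (163/36=4.53) > D (62/35=1.77)
Fill: take E (4 @ 56) → take A (26 @ 265) → take H (22 @ 187) → take F (27 @ 210) → take C (40 @ 237) → take 17/37 of G → 98.32; 136/136 used.
5 item(s) taken whole; one partial (take 17/37 of G).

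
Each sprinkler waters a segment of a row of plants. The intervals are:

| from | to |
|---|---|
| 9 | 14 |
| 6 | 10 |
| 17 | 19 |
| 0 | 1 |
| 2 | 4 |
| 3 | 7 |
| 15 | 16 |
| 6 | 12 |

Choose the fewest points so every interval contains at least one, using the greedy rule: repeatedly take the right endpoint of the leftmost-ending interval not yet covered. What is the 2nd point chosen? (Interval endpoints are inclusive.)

Process intervals by earliest right end; each time one isn't hit yet, stab at its right endpoint.
By right end: [0,1]  [2,4]  [3,7]  [6,10]  [6,12]  [9,14]  [15,16]  [17,19]
[0,1] uncovered → point at 1; [2,4] uncovered → point at 4; [6,10] uncovered → point at 10; [15,16] uncovered → point at 16; [17,19] uncovered → point at 19.
Points: 1, 4, 10, 16, 19 (5 total).

4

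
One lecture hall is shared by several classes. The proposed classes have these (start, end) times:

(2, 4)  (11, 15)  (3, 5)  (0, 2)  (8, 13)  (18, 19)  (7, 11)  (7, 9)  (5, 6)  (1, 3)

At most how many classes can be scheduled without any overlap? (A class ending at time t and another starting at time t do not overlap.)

6

Sort by end time and greedily take each interval whose start is ≥ the last chosen end.
Sorted by end: (0,2)  (1,3)  (2,4)  (3,5)  (5,6)  (7,9)  (7,11)  (8,13)  (11,15)  (18,19)
take (0,2); take (2,4); skip (3,5); take (5,6); take (7,9); skip (7,11); take (11,15); take (18,19).
Selected 6 classes.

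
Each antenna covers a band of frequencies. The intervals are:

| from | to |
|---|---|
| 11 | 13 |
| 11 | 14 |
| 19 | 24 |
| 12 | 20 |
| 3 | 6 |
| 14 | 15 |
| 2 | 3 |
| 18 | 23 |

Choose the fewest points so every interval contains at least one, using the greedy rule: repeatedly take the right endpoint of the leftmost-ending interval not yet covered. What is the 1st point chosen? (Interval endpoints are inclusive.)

3

Sorted: [2,3] [3,6] [11,13] [11,14] [14,15] [12,20] [18,23] [19,24]
{[2,3],[3,6]} hit by 3; {[11,13],[11,14]} hit by 13; {[14,15],[12,20]} hit by 15; {[18,23],[19,24]} hit by 23.
Points: 3, 13, 15, 23 (4 total).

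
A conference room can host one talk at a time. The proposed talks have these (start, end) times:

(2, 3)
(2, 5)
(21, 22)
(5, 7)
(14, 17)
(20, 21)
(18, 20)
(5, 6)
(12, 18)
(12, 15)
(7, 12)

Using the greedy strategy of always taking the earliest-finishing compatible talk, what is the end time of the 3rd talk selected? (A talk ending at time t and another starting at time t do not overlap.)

12

Greedy by earliest finish: after sorting by end time, pick each interval compatible with the last pick.
By end time: (2,3), (2,5), (5,6), (5,7), (7,12), (12,15), (14,17), (12,18), (18,20), (20,21), (21,22).
Pick (2,3); next start ≥ 3 → (5,6); next start ≥ 6 → (7,12); next start ≥ 12 → (12,15); next start ≥ 15 → (18,20); next start ≥ 20 → (20,21); next start ≥ 21 → (21,22).
Selected: (2,3) (5,6) (7,12) (12,15) (18,20) (20,21) (21,22)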